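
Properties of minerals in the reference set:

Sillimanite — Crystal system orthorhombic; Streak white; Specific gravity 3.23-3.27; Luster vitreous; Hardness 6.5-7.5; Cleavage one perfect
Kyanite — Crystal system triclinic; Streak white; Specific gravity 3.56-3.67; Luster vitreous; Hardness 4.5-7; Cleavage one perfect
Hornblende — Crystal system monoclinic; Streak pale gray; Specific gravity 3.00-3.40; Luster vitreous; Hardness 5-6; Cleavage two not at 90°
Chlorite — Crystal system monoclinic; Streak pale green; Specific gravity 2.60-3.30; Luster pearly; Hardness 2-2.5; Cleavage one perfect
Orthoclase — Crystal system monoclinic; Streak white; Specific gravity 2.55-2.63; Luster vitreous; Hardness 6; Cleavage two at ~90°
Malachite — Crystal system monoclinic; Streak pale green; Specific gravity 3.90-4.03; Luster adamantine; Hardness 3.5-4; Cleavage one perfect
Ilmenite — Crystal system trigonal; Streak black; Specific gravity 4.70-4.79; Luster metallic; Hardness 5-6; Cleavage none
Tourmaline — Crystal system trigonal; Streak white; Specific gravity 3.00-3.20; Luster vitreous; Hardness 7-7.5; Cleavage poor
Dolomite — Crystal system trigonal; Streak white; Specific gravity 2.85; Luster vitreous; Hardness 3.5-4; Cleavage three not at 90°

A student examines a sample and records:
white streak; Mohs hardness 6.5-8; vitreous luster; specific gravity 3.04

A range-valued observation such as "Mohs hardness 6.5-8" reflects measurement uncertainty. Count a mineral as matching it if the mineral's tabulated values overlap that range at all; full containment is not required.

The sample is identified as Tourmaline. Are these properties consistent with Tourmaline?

Consistent

White streak — fits Tourmaline (white streak).
Mohs hardness 6.5-8 — fits Tourmaline (hardness 7-7.5).
Vitreous luster — fits Tourmaline (vitreous luster).
Specific gravity 3.04 — fits Tourmaline (SG 3.00-3.20).
Nothing contradicts Tourmaline.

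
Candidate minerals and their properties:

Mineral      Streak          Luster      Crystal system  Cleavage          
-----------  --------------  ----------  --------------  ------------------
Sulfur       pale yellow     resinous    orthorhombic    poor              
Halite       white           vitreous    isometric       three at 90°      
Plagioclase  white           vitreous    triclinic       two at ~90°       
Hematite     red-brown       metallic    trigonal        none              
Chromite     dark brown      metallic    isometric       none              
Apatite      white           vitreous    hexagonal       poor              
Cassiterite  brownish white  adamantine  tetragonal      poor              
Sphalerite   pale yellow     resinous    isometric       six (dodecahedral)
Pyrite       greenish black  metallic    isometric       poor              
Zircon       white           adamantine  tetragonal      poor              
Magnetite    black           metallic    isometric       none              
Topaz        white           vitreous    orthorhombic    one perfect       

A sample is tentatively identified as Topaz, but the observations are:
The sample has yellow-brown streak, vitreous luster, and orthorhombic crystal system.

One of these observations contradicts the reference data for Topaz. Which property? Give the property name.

streak

Yellow-brown streak: Topaz has white streak — outside the reference range.
Vitreous luster: Topaz has vitreous luster — agrees.
Orthorhombic crystal system: Topaz has orthorhombic system — agrees.
Only the streak is inconsistent.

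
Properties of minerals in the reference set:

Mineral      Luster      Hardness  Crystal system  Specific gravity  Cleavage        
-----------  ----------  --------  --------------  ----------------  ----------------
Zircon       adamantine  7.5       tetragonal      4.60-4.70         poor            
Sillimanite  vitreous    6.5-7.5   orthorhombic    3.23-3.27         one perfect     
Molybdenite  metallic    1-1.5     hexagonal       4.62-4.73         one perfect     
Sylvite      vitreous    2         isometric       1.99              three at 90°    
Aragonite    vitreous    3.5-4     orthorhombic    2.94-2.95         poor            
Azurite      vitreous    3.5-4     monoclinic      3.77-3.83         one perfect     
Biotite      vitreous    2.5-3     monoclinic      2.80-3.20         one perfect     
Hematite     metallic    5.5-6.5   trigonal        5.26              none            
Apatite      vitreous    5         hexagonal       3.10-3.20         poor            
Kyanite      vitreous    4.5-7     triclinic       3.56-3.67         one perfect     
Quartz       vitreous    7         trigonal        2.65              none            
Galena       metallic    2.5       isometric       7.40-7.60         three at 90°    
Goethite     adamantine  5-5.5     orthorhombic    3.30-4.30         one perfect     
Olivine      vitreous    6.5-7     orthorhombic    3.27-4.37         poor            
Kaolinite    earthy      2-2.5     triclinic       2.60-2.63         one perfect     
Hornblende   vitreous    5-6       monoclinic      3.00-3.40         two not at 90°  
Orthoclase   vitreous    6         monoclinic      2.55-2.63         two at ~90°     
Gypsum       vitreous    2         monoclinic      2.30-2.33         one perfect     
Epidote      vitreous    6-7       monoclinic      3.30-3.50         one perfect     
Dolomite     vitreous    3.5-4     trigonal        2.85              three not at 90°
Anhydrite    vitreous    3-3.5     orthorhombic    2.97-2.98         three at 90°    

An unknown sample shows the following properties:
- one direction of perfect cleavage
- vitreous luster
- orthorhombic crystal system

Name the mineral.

Sillimanite

One direction of perfect cleavage: only Sillimanite, Molybdenite, Azurite, Biotite, Kyanite, Goethite, Kaolinite, Gypsum, Epidote remain.
Vitreous luster excludes Molybdenite, Goethite, Kaolinite.
Orthorhombic crystal system: Sillimanite remains.
The only mineral consistent with every observation is Sillimanite.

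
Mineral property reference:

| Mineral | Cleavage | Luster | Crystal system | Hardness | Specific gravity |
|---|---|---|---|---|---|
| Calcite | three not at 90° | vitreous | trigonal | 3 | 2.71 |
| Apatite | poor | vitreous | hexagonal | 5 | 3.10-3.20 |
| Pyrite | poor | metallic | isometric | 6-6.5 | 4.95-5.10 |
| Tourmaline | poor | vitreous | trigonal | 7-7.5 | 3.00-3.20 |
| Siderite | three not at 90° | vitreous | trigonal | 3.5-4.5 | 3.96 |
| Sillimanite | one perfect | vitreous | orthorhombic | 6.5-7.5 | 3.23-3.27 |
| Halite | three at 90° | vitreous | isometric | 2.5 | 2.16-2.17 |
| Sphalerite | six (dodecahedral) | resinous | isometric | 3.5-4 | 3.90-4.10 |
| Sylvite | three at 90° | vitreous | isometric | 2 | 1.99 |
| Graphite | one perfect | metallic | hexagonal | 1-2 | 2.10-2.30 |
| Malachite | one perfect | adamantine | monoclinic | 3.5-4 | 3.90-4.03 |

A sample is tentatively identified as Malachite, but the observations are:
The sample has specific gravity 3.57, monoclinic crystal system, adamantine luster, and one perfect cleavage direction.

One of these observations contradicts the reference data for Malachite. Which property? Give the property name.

Specific gravity 3.57: Malachite has SG 3.90-4.03 — does not match.
Monoclinic crystal system: Malachite has monoclinic system — within range.
Adamantine luster: Malachite has adamantine luster — within range.
One perfect cleavage direction: Malachite has cleavage one perfect — within range.
Only the specific gravity is inconsistent.

specific gravity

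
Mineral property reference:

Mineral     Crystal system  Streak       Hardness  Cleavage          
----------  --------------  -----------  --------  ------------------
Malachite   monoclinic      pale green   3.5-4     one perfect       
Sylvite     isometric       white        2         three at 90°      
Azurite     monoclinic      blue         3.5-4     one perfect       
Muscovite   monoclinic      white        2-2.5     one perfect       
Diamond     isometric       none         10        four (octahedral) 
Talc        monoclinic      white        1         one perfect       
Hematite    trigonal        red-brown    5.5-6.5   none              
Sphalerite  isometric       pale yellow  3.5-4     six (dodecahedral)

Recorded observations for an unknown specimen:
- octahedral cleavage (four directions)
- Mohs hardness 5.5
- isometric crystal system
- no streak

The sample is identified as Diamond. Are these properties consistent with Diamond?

Inconsistent

Octahedral cleavage (four directions) — consistent with Diamond (cleavage four (octahedral)).
Mohs hardness 5.5 — Diamond has hardness 10; inconsistent.
Isometric crystal system — consistent with Diamond (isometric system).
No streak — consistent with Diamond (no streak).
Diamond is excluded by the hardness.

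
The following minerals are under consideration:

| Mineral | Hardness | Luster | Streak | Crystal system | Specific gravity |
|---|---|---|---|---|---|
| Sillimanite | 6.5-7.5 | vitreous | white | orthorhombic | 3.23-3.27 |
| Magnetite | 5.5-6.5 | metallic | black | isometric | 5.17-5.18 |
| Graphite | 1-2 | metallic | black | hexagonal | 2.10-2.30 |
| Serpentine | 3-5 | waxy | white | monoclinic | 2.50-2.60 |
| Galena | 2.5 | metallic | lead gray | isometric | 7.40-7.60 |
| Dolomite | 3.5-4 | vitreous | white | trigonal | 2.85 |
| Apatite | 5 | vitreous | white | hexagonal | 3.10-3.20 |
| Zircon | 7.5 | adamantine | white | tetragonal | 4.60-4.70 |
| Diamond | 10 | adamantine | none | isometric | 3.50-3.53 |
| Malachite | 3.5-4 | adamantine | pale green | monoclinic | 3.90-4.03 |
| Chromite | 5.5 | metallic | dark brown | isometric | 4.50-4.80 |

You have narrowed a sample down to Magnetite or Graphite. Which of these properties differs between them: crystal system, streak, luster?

crystal system

Crystal system: Magnetite isometric, Graphite hexagonal — distinct.
Streak: both black — no difference.
Luster: both metallic — no difference.
Crystal system is the diagnostic property here.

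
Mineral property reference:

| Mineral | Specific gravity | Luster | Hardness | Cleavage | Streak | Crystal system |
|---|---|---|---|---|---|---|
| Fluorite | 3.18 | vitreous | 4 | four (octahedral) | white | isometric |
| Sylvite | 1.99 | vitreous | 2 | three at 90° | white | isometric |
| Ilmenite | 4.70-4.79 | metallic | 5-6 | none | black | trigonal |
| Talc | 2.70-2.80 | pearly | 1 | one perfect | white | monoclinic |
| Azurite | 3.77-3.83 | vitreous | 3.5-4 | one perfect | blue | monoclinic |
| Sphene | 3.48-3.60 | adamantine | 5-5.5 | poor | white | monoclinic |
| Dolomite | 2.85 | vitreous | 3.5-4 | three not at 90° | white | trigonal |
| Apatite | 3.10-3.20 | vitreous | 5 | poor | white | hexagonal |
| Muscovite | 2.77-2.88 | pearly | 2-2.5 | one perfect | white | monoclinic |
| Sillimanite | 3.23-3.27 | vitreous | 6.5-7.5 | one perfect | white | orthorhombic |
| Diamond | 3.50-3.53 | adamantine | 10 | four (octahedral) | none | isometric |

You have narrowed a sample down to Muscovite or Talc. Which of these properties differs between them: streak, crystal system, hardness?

hardness

Streak: both white — identical.
Crystal system: both monoclinic — identical.
Hardness: Muscovite 2-2.5, Talc 1 — different.
Only hardness differs between Muscovite and Talc among the listed tests.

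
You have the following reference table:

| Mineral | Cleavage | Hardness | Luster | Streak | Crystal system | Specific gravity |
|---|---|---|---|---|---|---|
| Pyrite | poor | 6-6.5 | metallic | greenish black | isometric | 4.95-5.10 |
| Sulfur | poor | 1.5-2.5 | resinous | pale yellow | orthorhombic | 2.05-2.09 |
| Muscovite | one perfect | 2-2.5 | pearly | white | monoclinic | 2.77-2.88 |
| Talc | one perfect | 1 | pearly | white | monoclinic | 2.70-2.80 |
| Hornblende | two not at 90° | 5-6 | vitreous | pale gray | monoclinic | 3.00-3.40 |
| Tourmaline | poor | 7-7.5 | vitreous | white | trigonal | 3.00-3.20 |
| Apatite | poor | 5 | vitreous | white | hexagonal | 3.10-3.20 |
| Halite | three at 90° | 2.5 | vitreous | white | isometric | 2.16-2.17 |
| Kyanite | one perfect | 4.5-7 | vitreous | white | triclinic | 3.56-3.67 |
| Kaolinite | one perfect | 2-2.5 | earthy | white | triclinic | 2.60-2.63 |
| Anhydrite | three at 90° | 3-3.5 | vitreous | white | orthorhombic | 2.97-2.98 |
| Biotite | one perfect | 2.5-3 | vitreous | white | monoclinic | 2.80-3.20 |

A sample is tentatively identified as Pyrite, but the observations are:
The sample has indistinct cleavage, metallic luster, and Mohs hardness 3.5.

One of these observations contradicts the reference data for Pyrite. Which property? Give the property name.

hardness

Indistinct cleavage: Pyrite has cleavage poor — agrees.
Metallic luster: Pyrite has metallic luster — agrees.
Mohs hardness 3.5: Pyrite has hardness 6-6.5 — does not match.
Only the hardness is inconsistent.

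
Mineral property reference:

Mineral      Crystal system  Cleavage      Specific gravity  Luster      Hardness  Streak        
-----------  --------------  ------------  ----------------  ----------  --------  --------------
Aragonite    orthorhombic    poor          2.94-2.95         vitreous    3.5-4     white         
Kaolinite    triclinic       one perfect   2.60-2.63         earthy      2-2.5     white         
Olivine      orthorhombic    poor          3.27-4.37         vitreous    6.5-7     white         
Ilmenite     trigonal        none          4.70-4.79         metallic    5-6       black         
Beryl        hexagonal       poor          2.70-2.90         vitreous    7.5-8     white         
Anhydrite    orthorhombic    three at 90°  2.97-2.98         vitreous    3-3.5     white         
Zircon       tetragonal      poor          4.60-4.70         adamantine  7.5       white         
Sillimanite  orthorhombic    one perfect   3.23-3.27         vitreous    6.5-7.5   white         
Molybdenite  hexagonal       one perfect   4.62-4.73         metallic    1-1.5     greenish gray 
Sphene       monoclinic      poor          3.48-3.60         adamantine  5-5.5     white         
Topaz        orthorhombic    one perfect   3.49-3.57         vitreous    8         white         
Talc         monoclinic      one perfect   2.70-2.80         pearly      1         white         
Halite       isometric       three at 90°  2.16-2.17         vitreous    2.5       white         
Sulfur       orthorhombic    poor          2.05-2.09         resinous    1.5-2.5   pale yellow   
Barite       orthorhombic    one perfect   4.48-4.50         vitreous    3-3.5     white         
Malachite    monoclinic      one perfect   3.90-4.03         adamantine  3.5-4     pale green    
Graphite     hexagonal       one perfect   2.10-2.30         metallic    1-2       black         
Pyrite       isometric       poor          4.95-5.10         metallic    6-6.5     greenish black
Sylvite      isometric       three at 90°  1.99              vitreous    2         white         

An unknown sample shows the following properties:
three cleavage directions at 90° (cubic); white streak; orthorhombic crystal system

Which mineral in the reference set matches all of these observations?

Three cleavage directions at 90° (cubic) — only Anhydrite, Halite, Sylvite remain.
White streak — all remaining candidates fit.
Orthorhombic crystal system — narrows the field to Anhydrite.
Anhydrite is the sole remaining match.

Anhydrite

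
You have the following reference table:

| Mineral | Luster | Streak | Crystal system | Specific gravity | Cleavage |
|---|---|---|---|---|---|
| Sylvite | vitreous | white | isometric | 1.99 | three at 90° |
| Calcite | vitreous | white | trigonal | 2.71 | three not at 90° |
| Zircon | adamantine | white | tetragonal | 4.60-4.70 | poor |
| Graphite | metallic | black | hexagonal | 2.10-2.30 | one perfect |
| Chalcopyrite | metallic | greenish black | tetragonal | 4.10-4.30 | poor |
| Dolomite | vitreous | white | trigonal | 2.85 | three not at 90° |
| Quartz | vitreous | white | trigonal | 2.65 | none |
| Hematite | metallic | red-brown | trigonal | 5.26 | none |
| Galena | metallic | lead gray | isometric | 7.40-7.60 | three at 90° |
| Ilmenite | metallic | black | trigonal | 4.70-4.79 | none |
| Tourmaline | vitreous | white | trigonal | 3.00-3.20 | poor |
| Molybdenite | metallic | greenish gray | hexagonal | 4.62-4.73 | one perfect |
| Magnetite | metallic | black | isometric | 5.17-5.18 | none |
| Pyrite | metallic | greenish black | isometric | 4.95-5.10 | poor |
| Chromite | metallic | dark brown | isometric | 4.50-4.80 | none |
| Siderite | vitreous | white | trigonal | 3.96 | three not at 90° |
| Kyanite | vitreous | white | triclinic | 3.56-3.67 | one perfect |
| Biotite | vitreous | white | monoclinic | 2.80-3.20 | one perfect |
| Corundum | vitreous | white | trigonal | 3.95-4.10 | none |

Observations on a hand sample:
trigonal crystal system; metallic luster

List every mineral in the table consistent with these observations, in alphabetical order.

Hematite, Ilmenite

Trigonal crystal system: only Calcite, Dolomite, Quartz, Hematite, Ilmenite, Tourmaline, Siderite, Corundum remain.
Metallic luster: Hematite, Ilmenite remain.
Remaining candidates: Hematite, Ilmenite.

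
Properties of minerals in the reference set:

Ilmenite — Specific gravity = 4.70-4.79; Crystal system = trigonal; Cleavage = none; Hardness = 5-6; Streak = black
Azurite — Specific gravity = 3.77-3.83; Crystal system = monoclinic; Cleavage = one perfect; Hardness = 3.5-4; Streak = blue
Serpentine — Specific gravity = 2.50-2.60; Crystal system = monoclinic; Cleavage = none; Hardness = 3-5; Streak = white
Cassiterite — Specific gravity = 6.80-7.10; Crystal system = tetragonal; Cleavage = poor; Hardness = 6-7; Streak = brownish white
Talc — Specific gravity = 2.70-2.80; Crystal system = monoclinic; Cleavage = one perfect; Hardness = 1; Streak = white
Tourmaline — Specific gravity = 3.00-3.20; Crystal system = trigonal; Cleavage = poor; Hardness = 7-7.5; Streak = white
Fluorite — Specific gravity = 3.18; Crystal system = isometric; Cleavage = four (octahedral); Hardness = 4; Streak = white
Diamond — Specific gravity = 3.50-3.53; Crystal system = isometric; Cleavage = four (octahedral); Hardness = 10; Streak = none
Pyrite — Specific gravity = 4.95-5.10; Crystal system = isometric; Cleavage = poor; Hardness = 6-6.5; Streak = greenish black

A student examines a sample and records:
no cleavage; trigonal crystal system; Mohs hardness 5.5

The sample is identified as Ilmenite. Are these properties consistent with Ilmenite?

No cleavage — fits Ilmenite (cleavage none).
Trigonal crystal system — fits Ilmenite (trigonal system).
Mohs hardness 5.5 — fits Ilmenite (hardness 5-6).
Nothing contradicts Ilmenite.

Consistent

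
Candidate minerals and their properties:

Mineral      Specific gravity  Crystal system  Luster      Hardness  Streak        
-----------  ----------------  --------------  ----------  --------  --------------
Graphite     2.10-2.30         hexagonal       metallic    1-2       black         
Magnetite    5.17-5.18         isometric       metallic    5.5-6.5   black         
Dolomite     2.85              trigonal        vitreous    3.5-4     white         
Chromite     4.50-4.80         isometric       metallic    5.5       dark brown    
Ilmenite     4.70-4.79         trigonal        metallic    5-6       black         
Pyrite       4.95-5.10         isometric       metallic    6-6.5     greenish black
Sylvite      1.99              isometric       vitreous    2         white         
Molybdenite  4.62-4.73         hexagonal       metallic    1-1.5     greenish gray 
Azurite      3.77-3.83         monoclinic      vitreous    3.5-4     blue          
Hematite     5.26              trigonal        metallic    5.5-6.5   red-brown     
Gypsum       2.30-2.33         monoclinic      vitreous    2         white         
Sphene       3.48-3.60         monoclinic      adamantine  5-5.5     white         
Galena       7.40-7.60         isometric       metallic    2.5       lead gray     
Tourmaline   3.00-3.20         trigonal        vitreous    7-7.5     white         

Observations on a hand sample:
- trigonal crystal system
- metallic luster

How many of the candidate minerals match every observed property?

Trigonal crystal system — Dolomite, Ilmenite, Hematite, Tourmaline remain.
Metallic luster is inconsistent with Dolomite, Tourmaline.
The minerals that satisfy all observations are Hematite, Ilmenite.
That is 2 minerals.

2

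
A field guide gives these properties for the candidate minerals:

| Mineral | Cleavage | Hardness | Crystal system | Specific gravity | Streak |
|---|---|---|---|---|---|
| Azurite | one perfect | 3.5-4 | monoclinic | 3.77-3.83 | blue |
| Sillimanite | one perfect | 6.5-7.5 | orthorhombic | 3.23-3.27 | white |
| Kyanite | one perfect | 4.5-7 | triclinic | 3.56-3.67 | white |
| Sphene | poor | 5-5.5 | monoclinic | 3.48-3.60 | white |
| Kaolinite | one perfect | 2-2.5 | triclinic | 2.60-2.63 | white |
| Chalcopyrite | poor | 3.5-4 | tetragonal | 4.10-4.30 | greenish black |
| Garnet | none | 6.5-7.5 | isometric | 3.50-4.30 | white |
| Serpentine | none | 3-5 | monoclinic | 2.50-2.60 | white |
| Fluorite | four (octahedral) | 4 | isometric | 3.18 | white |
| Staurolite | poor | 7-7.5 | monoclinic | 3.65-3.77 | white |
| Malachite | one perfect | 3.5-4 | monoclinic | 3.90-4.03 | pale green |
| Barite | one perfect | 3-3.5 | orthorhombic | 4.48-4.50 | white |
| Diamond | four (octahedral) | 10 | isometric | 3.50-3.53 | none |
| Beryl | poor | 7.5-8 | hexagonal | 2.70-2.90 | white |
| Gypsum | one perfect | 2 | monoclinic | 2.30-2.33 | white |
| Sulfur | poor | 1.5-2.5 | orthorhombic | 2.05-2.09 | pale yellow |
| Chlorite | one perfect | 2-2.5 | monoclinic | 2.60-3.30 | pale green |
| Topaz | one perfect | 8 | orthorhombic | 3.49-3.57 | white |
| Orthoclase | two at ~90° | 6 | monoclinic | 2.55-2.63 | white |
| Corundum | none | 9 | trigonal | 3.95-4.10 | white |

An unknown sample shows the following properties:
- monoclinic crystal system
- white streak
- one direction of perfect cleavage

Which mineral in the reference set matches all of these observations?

Gypsum

Monoclinic crystal system — Azurite, Sphene, Serpentine, Staurolite, Malachite, Gypsum, Chlorite, Orthoclase remain.
White streak eliminates Azurite, Malachite, Chlorite.
One direction of perfect cleavage — leaves Gypsum.
Only Gypsum satisfies all observations.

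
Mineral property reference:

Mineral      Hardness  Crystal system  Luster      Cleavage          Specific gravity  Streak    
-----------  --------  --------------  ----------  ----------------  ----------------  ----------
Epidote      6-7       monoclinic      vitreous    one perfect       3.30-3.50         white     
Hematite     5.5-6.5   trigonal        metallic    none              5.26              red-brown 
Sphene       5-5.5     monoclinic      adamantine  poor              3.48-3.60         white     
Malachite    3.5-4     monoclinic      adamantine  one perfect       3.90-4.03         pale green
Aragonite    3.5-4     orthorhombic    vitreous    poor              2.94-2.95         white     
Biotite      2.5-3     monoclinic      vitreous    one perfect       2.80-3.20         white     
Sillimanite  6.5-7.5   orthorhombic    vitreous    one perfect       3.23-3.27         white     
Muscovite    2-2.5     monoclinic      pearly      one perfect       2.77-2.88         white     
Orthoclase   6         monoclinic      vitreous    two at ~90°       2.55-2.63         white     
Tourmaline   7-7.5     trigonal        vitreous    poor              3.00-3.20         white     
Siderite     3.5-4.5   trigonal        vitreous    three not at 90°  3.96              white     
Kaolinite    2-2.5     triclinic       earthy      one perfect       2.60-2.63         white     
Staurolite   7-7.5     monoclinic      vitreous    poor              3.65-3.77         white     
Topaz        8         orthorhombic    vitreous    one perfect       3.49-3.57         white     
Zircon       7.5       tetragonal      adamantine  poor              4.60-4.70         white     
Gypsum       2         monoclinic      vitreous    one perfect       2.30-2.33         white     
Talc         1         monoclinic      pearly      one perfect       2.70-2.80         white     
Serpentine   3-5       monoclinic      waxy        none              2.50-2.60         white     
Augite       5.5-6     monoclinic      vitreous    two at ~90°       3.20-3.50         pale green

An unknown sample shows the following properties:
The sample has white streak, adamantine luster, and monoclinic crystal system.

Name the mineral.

White streak excludes Hematite, Malachite, Augite.
Adamantine luster: narrows the field to Sphene, Zircon.
Monoclinic crystal system excludes Zircon.
Sphene is the sole remaining match.

Sphene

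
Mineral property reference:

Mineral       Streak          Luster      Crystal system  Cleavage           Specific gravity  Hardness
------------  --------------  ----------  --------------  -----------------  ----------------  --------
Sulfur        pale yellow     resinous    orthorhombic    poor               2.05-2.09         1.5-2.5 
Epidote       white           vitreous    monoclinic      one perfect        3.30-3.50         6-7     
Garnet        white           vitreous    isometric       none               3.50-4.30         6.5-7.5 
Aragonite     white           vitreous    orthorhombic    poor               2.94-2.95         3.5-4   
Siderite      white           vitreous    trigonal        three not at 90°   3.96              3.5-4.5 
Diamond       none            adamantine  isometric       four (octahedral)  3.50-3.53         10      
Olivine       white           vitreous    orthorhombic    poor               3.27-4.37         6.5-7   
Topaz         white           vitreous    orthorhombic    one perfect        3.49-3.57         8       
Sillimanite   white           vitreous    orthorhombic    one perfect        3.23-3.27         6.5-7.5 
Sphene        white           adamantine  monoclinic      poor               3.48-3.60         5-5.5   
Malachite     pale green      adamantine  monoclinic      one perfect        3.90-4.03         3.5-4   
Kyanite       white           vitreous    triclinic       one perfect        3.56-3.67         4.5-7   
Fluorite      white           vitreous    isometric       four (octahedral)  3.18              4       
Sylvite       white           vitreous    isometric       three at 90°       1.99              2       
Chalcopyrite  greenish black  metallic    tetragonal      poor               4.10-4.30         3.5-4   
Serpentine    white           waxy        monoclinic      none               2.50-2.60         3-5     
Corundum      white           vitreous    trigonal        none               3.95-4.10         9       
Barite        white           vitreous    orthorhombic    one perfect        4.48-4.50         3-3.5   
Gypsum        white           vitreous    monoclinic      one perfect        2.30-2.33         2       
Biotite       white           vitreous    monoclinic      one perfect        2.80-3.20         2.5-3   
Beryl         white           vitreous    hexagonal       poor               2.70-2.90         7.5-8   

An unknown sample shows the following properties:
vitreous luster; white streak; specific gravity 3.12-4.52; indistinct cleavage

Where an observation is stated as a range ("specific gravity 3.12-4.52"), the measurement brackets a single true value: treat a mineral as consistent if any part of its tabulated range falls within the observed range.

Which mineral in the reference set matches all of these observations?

Vitreous luster rules out Sulfur, Diamond, Sphene, Malachite, Chalcopyrite, Serpentine.
White streak: all remaining candidates fit.
Specific gravity 3.12-4.52 eliminates Aragonite, Sylvite, Gypsum, Beryl.
Indistinct cleavage: Olivine remains.
Olivine is the sole remaining match.

Olivine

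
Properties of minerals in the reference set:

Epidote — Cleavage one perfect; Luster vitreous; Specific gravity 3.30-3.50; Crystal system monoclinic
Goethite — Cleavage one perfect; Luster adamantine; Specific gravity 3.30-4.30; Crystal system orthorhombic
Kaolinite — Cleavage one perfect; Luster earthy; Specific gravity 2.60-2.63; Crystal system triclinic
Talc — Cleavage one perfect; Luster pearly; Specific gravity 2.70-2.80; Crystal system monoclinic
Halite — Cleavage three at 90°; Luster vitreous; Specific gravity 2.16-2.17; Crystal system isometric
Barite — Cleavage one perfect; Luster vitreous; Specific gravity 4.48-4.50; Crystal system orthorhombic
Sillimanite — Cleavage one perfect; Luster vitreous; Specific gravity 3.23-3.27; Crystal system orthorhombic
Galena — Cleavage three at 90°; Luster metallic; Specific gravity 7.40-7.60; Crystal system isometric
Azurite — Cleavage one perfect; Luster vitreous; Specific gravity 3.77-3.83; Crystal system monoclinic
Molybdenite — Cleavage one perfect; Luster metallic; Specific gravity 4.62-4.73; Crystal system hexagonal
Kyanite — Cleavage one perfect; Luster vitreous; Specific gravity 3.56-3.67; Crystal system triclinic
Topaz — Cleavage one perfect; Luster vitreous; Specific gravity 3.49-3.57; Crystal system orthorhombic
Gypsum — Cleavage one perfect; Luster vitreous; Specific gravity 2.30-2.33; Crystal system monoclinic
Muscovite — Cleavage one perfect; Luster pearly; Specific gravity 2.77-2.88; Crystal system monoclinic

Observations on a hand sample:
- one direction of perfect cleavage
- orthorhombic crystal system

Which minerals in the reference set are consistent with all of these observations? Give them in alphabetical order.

Barite, Goethite, Sillimanite, Topaz

One direction of perfect cleavage eliminates Halite, Galena.
Orthorhombic crystal system — Goethite, Barite, Sillimanite, Topaz remain.
The minerals that satisfy all observations are Barite, Goethite, Sillimanite, Topaz.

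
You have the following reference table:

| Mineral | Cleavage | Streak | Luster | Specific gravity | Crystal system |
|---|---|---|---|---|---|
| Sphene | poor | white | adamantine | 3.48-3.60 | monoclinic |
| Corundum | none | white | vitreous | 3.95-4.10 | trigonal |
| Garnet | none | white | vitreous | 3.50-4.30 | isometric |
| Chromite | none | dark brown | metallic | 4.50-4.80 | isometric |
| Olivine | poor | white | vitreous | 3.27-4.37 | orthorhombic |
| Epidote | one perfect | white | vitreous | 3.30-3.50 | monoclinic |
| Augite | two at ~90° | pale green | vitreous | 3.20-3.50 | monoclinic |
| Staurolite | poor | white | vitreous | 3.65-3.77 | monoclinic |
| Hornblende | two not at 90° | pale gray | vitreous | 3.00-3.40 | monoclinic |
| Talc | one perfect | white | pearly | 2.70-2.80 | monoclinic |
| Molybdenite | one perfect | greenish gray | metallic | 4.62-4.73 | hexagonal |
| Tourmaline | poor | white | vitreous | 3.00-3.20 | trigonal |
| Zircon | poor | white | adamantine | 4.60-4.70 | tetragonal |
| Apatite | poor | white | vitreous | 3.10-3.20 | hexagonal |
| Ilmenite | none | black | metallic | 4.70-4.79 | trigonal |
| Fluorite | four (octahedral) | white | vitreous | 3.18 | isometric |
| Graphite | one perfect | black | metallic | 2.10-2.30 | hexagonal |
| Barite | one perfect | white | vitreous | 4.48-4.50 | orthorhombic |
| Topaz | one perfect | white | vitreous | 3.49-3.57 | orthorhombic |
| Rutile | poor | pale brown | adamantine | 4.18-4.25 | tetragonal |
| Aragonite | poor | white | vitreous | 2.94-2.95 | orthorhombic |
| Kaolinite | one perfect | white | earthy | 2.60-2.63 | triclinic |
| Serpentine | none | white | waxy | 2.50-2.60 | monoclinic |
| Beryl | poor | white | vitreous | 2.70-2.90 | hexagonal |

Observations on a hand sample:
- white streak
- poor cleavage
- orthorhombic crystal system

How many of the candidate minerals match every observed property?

2

White streak — leaves Sphene, Corundum, Garnet, Olivine, Epidote, Staurolite, Talc, Tourmaline, Zircon, Apatite, Fluorite, Barite, Topaz, Aragonite, Kaolinite, Serpentine, Beryl.
Poor cleavage — only Sphene, Olivine, Staurolite, Tourmaline, Zircon, Apatite, Aragonite, Beryl remain.
Orthorhombic crystal system — only Olivine, Aragonite remain.
Consistent with every observation: Aragonite, Olivine.
That is 2 minerals.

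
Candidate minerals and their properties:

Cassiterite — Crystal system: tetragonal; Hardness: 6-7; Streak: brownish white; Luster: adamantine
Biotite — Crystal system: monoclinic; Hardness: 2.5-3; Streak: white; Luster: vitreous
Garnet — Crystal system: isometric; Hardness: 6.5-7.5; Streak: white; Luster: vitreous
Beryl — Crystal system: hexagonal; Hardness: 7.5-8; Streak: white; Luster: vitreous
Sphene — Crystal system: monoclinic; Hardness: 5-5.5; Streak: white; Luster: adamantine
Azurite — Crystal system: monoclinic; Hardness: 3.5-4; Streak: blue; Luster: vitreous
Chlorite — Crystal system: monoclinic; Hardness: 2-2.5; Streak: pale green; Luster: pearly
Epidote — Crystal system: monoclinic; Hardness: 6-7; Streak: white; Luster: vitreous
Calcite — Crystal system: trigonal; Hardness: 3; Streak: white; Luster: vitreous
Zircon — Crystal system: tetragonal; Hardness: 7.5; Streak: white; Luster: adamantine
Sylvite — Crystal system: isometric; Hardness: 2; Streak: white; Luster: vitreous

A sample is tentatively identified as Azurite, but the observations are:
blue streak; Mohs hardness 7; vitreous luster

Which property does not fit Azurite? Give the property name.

Blue streak: Azurite has blue streak — consistent.
Mohs hardness 7: Azurite has hardness 3.5-4 — does not match.
Vitreous luster: Azurite has vitreous luster — consistent.
Only the hardness is inconsistent.

hardness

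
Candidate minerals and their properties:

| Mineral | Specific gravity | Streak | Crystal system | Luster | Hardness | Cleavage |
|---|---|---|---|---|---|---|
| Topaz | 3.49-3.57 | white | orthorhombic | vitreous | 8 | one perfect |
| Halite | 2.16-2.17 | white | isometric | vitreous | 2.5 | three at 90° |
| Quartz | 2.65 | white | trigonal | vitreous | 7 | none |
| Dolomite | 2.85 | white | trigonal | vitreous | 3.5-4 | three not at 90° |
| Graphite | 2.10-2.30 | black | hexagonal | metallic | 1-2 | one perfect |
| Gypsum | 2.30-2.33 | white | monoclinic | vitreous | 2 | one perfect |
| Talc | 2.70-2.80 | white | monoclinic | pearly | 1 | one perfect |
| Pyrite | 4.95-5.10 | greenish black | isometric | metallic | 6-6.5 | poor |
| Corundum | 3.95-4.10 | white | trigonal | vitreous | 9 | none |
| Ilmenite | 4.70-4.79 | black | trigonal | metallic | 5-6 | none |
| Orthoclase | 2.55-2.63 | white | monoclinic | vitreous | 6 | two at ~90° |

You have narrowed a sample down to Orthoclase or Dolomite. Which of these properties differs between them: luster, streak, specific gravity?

Luster: both vitreous — identical.
Streak: both white — identical.
Specific gravity: Orthoclase 2.55-2.63, Dolomite 2.85 — these differ.
Of the listed properties, specific gravity is the one that separates them.

specific gravity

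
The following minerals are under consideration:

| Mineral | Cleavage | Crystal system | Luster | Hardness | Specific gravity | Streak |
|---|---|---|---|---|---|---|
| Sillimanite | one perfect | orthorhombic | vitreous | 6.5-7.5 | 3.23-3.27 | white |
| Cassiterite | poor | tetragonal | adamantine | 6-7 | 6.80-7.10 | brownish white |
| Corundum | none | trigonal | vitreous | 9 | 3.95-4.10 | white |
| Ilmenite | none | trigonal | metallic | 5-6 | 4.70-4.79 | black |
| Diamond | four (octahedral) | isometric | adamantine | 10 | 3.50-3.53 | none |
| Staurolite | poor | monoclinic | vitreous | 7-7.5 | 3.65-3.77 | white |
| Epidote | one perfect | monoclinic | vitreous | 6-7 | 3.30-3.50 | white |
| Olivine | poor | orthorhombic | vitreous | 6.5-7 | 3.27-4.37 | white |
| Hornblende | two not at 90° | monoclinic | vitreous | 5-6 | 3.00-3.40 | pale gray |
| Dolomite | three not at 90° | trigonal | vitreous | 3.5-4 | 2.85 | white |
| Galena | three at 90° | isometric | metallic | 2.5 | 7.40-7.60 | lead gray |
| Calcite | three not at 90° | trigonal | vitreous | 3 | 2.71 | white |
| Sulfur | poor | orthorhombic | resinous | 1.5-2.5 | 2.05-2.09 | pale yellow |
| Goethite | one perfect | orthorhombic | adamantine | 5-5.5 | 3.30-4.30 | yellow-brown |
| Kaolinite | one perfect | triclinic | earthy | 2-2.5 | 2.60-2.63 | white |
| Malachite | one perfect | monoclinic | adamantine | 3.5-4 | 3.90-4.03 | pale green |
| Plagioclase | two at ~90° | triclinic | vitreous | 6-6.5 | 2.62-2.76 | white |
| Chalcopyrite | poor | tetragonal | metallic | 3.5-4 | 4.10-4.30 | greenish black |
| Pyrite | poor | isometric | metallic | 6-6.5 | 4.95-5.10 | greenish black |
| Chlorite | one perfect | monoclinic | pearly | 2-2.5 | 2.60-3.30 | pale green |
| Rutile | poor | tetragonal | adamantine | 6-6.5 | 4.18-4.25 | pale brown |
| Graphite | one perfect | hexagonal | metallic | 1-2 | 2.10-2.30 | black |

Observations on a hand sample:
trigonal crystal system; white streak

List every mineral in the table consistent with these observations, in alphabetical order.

Calcite, Corundum, Dolomite

Trigonal crystal system — Corundum, Ilmenite, Dolomite, Calcite remain.
White streak is inconsistent with Ilmenite.
Remaining candidates: Calcite, Corundum, Dolomite.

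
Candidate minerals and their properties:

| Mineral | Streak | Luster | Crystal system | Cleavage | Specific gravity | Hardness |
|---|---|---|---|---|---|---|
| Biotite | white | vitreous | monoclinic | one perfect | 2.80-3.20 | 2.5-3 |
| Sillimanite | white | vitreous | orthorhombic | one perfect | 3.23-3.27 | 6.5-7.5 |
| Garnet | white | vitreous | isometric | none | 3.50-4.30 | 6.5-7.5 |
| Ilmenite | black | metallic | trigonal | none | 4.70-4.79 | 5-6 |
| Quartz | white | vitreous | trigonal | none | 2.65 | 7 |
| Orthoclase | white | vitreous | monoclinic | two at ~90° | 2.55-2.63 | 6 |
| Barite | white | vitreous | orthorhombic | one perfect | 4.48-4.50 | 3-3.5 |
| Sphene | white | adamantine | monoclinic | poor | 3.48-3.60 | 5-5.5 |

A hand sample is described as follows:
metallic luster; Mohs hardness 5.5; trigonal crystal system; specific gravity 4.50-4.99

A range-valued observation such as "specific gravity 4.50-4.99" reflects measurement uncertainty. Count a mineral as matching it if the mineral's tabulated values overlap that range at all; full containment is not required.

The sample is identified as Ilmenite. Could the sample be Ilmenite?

Yes

Metallic luster — is consistent with Ilmenite (metallic luster).
Mohs hardness 5.5 — is consistent with Ilmenite (hardness 5-6).
Trigonal crystal system — is consistent with Ilmenite (trigonal system).
Specific gravity 4.50-4.99 — is consistent with Ilmenite (SG 4.70-4.79).
All observations are consistent with the tabulated values for Ilmenite.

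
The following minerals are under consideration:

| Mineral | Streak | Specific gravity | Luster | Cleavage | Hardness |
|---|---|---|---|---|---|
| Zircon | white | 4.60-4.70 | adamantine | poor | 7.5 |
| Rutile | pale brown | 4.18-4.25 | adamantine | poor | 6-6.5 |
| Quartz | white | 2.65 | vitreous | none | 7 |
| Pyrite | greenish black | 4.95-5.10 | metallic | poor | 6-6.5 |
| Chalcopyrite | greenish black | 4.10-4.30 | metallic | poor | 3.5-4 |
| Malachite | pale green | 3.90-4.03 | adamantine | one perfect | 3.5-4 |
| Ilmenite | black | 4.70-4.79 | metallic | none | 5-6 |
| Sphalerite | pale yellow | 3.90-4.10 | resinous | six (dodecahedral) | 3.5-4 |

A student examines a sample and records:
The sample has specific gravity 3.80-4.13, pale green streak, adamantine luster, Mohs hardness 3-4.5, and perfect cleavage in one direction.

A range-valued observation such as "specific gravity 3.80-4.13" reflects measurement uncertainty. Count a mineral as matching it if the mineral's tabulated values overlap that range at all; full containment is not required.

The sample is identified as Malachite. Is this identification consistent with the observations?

Specific gravity 3.80-4.13 — matches Malachite (SG 3.90-4.03).
Pale green streak — matches Malachite (pale green streak).
Adamantine luster — matches Malachite (adamantine luster).
Mohs hardness 3-4.5 — matches Malachite (hardness 3.5-4).
Perfect cleavage in one direction — matches Malachite (cleavage one perfect).
All observations are consistent with the tabulated values for Malachite.

Yes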